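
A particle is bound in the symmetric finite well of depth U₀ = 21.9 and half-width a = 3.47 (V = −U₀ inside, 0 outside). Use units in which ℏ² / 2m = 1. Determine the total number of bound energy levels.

The dimensionless depth is z₀ = a√(2mU₀)/ℏ = 3.47 × √(21.90) = 16.24.
The even/odd transcendental equations gain one root per π/2 in z₀, giving N = 1 + ⌊2z₀/π⌋ = 1 + ⌊10.34⌋ = 11.

N = 11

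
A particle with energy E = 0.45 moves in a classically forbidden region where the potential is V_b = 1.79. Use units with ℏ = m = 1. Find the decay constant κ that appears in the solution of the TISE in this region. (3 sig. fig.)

κ = 1.64

Since E < V_b the TISE in this region is ψ'' = κ²ψ with κ = √(2m(V_b − E))/ℏ.
κ = √(2 × 1 × 1.34) = 1.637.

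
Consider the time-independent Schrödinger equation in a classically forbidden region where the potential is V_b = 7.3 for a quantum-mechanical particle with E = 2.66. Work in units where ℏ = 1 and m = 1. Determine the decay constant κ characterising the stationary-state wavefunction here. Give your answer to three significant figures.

Since E < V_b the TISE in this region is ψ'' = κ²ψ with κ = √(2m(V_b − E))/ℏ.
κ = √(2 × 1 × 4.64) = 3.046.

κ = 3.05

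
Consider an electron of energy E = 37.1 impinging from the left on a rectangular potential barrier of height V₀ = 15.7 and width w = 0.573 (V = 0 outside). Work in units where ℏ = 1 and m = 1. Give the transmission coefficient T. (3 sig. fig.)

T = 0.975

Above the barrier the interior wavenumber is k₂ = √(2m(E − V₀))/ℏ = 6.542, giving phase k₂w = 3.749.
Matching at both interfaces gives T⁻¹ = 1 + V₀² sin²(k₂w) / [4E(E − V₀)] = 1.025, hence T = 0.975.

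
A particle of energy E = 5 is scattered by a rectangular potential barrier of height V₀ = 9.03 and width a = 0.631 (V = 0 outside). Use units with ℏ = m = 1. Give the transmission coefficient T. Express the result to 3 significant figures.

T = 0.104

E < V₀: inside the barrier ψ ∝ e^{±κx} with κ = √(2m(V₀ − E))/ℏ = 2.839.
κa = 1.791, sinh(κa) = 2.916.
Matching ψ, ψ′ at both faces gives T = [1 + V₀² sinh²(κa) / (4E(V₀ − E))]⁻¹ = 1/9.600 = 0.104.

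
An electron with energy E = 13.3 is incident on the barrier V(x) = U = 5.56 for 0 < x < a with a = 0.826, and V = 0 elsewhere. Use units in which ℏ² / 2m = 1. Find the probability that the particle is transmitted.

T = 0.960

Above the barrier the interior wavenumber is k₂ = √(2m(E − U))/ℏ = 2.782, giving phase k₂a = 2.298.
T = [1 + U² sin²(k₂a) / (4E(E − U))]⁻¹ = 1/1.042 = 0.960.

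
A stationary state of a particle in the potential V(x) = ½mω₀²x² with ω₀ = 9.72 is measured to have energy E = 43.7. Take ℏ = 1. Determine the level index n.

E_n = ℏω₀(n + ½) ⇒ n = E/(ℏω₀) − ½ = 43.7/9.72 − 0.5 = 3.996 → n = 4.

n = 4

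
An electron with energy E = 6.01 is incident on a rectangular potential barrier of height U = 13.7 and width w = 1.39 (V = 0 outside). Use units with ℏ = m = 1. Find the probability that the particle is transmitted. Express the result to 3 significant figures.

T = 0.0000725

E < U: inside the barrier ψ ∝ e^{±κx} with κ = √(2m(U − E))/ℏ = 3.922.
κw = 5.451, sinh(κw) = 116.5.
Matching ψ, ψ′ at both faces gives T = [1 + U² sinh²(κw) / (4E(U − E))]⁻¹ = 1/13780 = 0.0000725.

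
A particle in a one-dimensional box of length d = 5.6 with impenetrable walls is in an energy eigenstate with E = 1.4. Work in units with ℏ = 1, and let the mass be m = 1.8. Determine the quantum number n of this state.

n = 4

For an infinite well E_n = n²π²ℏ²/(2md²), so n = (d/πℏ)√(2mE).
n = (5.6/π) × √(2 × 1.8 × 1.4) = 4.002 → n = 4.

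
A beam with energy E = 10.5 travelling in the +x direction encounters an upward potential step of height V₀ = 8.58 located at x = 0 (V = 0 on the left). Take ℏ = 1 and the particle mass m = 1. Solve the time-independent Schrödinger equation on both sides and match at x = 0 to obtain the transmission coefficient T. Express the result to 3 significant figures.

The wavenumbers are k₁ = √(2mE)/ℏ = 4.583 on the left and k₂ = √(2m(E − V₀))/ℏ = 1.960 on the right.
Continuity of ψ and ψ′ at the step yields the reflection amplitude r = (k₁ − k₂)/(k₁ + k₂) = 0.4009; thus R = |r|² = 0.1607, T = 0.8393.

T = 0.839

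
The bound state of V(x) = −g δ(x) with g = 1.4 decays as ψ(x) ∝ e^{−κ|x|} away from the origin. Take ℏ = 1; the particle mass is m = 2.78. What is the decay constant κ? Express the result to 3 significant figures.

κ = 3.89

Integrate −(ℏ²/2m)ψ'' − gδ(x)ψ = Eψ from −ε to +ε: the ψ'' term gives ψ'(0⁺) − ψ'(0⁻) and the δ term gives −(2mg/ℏ²)ψ(0).
With ψ ∝ e^{−κ|x|} this yields −2κ = −2mg/ℏ², so κ = mg/ℏ² = 3.892.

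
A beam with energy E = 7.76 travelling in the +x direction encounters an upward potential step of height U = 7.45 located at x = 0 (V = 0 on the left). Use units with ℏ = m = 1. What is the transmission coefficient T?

On each side the TISE gives plane waves with k = √(2m(E − V))/ℏ: k₁ = √(2·1·7.76) = 3.940, k₂ = √(2·1·0.31) = 0.7874.
Continuity of ψ and ψ′ at the step yields the reflection amplitude r = (k₁ − k₂)/(k₁ + k₂) = 0.6668; thus R = |r|² = 0.4447, T = 0.5553.

T = 0.555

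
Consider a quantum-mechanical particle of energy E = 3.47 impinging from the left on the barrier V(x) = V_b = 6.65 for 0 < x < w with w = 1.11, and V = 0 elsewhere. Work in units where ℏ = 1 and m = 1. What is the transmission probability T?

T = 0.0147

Since E < V_b the interior solution is evanescent with decay constant κ = √(2m(V_b − E))/ℏ = 2.522.
κw = 2.799, sinh(κw) = 8.186.
Matching ψ, ψ′ at both faces gives T = [1 + V_b² sinh²(κw) / (4E(V_b − E))]⁻¹ = 1/68.14 = 0.0147.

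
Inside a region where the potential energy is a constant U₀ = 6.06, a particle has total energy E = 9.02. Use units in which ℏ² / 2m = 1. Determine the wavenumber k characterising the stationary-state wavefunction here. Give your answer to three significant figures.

With E > U₀ the solution is oscillatory, ψ ∝ e^{±ikx} with k = √(2m(E − U₀))/ℏ.
k = √(2 × 0.5 × 2.96) = 1.720.

k = 1.72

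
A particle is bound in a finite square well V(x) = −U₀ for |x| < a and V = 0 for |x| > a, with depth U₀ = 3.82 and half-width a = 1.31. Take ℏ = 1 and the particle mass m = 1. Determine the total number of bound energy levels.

N = 3

Define the well-strength parameter z₀ = (a/ℏ)√(2mU₀) = 1.31 × √(2·1·3.82) = 3.621.
The even/odd transcendental equations gain one root per π/2 in z₀, giving N = 1 + ⌊2z₀/π⌋ = 1 + ⌊2.305⌋ = 3.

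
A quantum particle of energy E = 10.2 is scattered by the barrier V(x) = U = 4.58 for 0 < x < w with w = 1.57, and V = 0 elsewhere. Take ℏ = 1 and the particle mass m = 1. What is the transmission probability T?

T = 0.938

E > U: inside the barrier k₂ = √(2m(E − U))/ℏ = 3.353, k₂w = 5.264.
Matching at both interfaces gives T⁻¹ = 1 + U² sin²(k₂w) / [4E(E − U)] = 1.066, hence T = 0.938.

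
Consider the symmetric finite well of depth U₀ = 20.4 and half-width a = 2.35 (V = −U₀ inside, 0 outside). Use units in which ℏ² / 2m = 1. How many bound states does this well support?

Define the well-strength parameter z₀ = (a/ℏ)√(2mU₀) = 2.35 × √(2·0.5·20.4) = 10.61.
A new bound state (alternating even/odd) appears each time z₀ passes a multiple of π/2, so N = ⌊2z₀/π⌋ + 1 = ⌊6.757⌋ + 1 = 7.

N = 7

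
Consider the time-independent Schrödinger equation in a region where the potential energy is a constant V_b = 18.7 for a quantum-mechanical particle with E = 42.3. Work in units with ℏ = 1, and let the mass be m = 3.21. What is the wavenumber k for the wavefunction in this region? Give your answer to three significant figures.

k = 12.3

With E > V_b the solution is oscillatory, ψ ∝ e^{±ikx} with k = √(2m(E − V_b))/ℏ.
k = √(2 × 3.21 × 23.6) = 12.31.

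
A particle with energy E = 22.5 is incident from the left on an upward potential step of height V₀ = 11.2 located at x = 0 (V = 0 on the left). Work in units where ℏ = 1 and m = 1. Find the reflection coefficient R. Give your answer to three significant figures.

The wavenumbers are k₁ = √(2mE)/ℏ = 6.708 on the left and k₂ = √(2m(E − V₀))/ℏ = 4.754 on the right.
Matching ψ and ψ′ at x = 0 gives r = (k₁ − k₂)/(k₁ + k₂), so R = r² = 0.02907 and T = 1 − R = 0.9709.

R = 0.0291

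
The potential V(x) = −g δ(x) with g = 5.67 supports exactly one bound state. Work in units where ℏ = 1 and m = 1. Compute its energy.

The bound state is ψ(x) = √κ e^{−κ|x|}. The derivative jump ψ'(0⁺) − ψ'(0⁻) = −(2mg/ℏ²)ψ(0) fixes κ = mg/ℏ² = 5.670.
Then E = −ℏ²κ²/(2m) = −mg²/(2ℏ²) = -16.07.

E = -16.1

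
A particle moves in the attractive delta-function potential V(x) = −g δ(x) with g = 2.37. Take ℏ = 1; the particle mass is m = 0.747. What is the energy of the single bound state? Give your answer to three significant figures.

E = -2.10

The bound state is ψ(x) = √κ e^{−κ|x|}. The derivative jump ψ'(0⁺) − ψ'(0⁻) = −(2mg/ℏ²)ψ(0) fixes κ = mg/ℏ² = 1.770.
Then E = −ℏ²κ²/(2m) = −mg²/(2ℏ²) = -2.098.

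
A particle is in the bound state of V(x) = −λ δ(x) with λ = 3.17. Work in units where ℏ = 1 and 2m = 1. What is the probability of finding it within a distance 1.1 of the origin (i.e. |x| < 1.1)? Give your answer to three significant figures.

P = 0.969

The normalised bound state is ψ = √κ e^{−κ|x|} with κ = mλ/ℏ² = 1.585.
P(|x| < d) = ∫_{−d}^{d} κ e^{−2κ|x|} dx = 1 − e^{−2κd} = 1 − e^{−3.487} = 0.9694.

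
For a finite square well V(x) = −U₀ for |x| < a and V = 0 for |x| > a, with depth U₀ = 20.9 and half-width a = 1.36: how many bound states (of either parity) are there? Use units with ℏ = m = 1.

Define the well-strength parameter z₀ = (a/ℏ)√(2mU₀) = 1.36 × √(2·1·20.9) = 8.793.
The even/odd transcendental equations gain one root per π/2 in z₀, giving N = 1 + ⌊2z₀/π⌋ = 1 + ⌊5.598⌋ = 6.

N = 6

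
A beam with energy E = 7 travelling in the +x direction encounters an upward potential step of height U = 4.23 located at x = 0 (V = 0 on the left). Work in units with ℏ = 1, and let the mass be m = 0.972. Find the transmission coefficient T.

T = 0.948

On each side the TISE gives plane waves with k = √(2m(E − V))/ℏ: k₁ = √(2·0.972·7) = 3.689, k₂ = √(2·0.972·2.77) = 2.321.
Continuity of ψ and ψ′ at the step yields the reflection amplitude r = (k₁ − k₂)/(k₁ + k₂) = 0.2277; thus R = |r|² = 0.05185, T = 0.9482.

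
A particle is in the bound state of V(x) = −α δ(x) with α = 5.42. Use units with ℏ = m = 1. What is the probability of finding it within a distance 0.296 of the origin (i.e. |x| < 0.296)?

The normalised bound state is ψ = √κ e^{−κ|x|} with κ = mα/ℏ² = 5.420.
P(|x| < d) = ∫_{−d}^{d} κ e^{−2κ|x|} dx = 1 − e^{−2κd} = 1 − e^{−3.209} = 0.9596.

P = 0.960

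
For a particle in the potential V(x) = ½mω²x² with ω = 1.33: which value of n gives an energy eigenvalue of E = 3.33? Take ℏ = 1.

n = 2

Invert E_n = (n + ½)ℏω: n = E/ℏω − ½ = 2.004, so n = 2.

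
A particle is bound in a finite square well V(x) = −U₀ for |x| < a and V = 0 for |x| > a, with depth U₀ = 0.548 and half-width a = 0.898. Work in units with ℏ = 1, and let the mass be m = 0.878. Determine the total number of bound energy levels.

Define the well-strength parameter z₀ = (a/ℏ)√(2mU₀) = 0.898 × √(2·0.878·0.548) = 0.8809.
The even/odd transcendental equations gain one root per π/2 in z₀, giving N = 1 + ⌊2z₀/π⌋ = 1 + ⌊0.5608⌋ = 1.

N = 1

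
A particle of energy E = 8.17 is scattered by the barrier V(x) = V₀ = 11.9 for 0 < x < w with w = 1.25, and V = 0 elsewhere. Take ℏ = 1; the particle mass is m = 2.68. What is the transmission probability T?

T = 0.0000481

Since E < V₀ the interior solution is evanescent with decay constant κ = √(2m(V₀ − E))/ℏ = 4.471.
κw = 5.589, sinh(κw) = 133.8.
The exact tunnelling result is T⁻¹ = 1 + V₀² sinh²(κw) / [4E(V₀ − E)] = 20780, so T = 0.0000481.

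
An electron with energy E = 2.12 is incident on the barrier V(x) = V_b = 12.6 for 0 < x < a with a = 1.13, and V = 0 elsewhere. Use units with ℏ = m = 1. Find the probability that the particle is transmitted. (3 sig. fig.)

E < V_b: inside the barrier ψ ∝ e^{±κx} with κ = √(2m(V_b − E))/ℏ = 4.578.
κa = 5.173, sinh(κa) = 88.25.
Matching ψ, ψ′ at both faces gives T = [1 + V_b² sinh²(κa) / (4E(V_b − E))]⁻¹ = 1/13910 = 0.0000719.

T = 0.0000719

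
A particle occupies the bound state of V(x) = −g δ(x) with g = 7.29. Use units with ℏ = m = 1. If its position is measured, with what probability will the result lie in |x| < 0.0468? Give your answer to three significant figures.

P = 0.495

The normalised bound state is ψ = √κ e^{−κ|x|} with κ = mg/ℏ² = 7.290.
P(|x| < d) = ∫_{−d}^{d} κ e^{−2κ|x|} dx = 1 − e^{−2κd} = 1 − e^{−0.6823} = 0.4946.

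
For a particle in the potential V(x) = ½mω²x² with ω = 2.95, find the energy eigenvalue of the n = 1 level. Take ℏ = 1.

The oscillator eigenvalues are E_n = ℏω(n + ½), so E_1 = 2.95 × 1.5 = 4.425.

E = 4.43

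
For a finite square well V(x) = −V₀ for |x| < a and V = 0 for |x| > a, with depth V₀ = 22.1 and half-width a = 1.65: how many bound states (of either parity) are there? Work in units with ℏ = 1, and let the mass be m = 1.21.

N = 8

The dimensionless depth is z₀ = a√(2mV₀)/ℏ = 1.65 × √(53.48) = 12.07.
The even/odd transcendental equations gain one root per π/2 in z₀, giving N = 1 + ⌊2z₀/π⌋ = 1 + ⌊7.682⌋ = 8.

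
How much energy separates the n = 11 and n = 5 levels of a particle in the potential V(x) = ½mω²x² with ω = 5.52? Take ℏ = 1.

E_n = ℏω(n + ½), so ΔE = (11 − 5) ℏω = 6 × 5.52 = 33.12.

ΔE = 33.1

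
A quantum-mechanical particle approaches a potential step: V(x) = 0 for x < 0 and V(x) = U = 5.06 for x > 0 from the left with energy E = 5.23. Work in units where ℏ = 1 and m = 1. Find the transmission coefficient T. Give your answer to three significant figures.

T = 0.518

On each side the TISE gives plane waves with k = √(2m(E − V))/ℏ: k₁ = √(2·1·5.23) = 3.234, k₂ = √(2·1·0.17) = 0.5831.
Matching ψ and ψ′ at x = 0 gives r = (k₁ − k₂)/(k₁ + k₂), so R = r² = 0.4823 and T = 1 − R = 0.5177.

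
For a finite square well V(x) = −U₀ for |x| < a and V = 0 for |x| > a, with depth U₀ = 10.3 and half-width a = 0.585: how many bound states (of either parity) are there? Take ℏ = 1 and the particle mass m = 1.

N = 2

Define the well-strength parameter z₀ = (a/ℏ)√(2mU₀) = 0.585 × √(2·1·10.3) = 2.655.
The even/odd transcendental equations gain one root per π/2 in z₀, giving N = 1 + ⌊2z₀/π⌋ = 1 + ⌊1.690⌋ = 2.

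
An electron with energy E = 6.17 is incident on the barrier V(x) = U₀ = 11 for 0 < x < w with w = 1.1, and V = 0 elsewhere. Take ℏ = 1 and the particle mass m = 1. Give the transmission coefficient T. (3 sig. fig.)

Since E < U₀ the interior solution is evanescent with decay constant κ = √(2m(U₀ − E))/ℏ = 3.108.
κw = 3.419, sinh(κw) = 15.25.
Matching ψ, ψ′ at both faces gives T = [1 + U₀² sinh²(κw) / (4E(U₀ − E))]⁻¹ = 1/237.1 = 0.00422.

T = 0.00422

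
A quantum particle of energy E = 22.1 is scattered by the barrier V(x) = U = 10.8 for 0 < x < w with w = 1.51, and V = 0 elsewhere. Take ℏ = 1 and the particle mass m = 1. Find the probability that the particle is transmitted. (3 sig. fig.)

E > U: inside the barrier k₂ = √(2m(E − U))/ℏ = 4.754, k₂w = 7.178.
Matching at both interfaces gives T⁻¹ = 1 + U² sin²(k₂w) / [4E(E − U)] = 1.071, hence T = 0.934.

T = 0.934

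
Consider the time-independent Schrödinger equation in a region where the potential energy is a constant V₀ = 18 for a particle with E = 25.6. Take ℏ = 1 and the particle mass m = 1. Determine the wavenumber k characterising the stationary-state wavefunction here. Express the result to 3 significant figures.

k = 3.90

With E > V₀ the solution is oscillatory, ψ ∝ e^{±ikx} with k = √(2m(E − V₀))/ℏ.
k = √(2 × 1 × 7.6) = 3.899.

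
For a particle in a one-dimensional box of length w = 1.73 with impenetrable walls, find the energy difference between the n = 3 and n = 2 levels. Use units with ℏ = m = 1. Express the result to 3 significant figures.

E_n = n²π²ℏ²/(2mw²), so ΔE = (3² − 2²) π²ℏ²/(2mw²).
ΔE = 5 × π² / (2 × 1 × 1.73²) = 8.244.

ΔE = 8.24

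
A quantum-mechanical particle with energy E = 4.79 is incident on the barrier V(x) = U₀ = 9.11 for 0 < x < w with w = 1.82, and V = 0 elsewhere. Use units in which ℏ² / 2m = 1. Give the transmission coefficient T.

Since E < U₀ the interior solution is evanescent with decay constant κ = √(2m(U₀ − E))/ℏ = 2.078.
κw = 3.783, sinh(κw) = 21.96.
Matching ψ, ψ′ at both faces gives T = [1 + U₀² sinh²(κw) / (4E(U₀ − E))]⁻¹ = 1/484.4 = 0.00206.

T = 0.00206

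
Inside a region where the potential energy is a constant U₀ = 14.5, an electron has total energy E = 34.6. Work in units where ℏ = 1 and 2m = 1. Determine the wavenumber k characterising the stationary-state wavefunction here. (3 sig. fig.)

k = 4.48

With E > U₀ the solution is oscillatory, ψ ∝ e^{±ikx} with k = √(2m(E − U₀))/ℏ.
k = √(2 × 0.5 × 20.1) = 4.483.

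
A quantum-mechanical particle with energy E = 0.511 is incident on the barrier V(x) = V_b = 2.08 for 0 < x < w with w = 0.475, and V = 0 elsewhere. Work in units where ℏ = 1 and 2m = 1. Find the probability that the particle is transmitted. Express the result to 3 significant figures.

Since E < V_b the interior solution is evanescent with decay constant κ = √(2m(V_b − E))/ℏ = 1.253.
κw = 0.5950, sinh(κw) = 0.6307.
Matching ψ, ψ′ at both faces gives T = [1 + V_b² sinh²(κw) / (4E(V_b − E))]⁻¹ = 1/1.537 = 0.651.

T = 0.651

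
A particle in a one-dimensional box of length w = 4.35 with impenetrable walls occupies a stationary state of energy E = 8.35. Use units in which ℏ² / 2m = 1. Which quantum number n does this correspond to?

n = 4

From E_n = n²π²ℏ²/(2mw²) invert to n = √(2mw²E)/(πℏ).
n = (4.35/π) × √(2 × 0.5 × 8.35) = 4.001 → n = 4.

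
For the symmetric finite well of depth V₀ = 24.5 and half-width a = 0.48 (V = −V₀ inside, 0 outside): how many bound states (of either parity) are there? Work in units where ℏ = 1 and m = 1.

N = 3

The dimensionless depth is z₀ = a√(2mV₀)/ℏ = 0.48 × √(49.00) = 3.360.
The even/odd transcendental equations gain one root per π/2 in z₀, giving N = 1 + ⌊2z₀/π⌋ = 1 + ⌊2.139⌋ = 3.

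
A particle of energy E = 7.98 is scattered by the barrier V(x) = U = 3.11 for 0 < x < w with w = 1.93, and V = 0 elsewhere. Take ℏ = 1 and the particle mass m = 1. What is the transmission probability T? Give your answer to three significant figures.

T = 0.996

E > U: inside the barrier k₂ = √(2m(E − U))/ℏ = 3.121, k₂w = 6.023.
T = [1 + U² sin²(k₂w) / (4E(E − U))]⁻¹ = 1/1.004 = 0.996.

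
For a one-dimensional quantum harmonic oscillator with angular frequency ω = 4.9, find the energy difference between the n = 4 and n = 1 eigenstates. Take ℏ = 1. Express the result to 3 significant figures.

E_n = ℏω(n + ½), so ΔE = (4 − 1) ℏω = 3 × 4.9 = 14.70.

ΔE = 14.7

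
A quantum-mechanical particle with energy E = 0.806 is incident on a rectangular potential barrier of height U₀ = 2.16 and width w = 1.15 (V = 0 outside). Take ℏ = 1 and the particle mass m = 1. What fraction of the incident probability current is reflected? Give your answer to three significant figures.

R = 0.918

Since E < U₀ the interior solution is evanescent with decay constant κ = √(2m(U₀ − E))/ℏ = 1.646.
κw = 1.892, sinh(κw) = 3.242.
The exact tunnelling result is T⁻¹ = 1 + U₀² sinh²(κw) / [4E(U₀ − E)] = 12.24, so T = 0.0817.
R = 1 − T = 0.918.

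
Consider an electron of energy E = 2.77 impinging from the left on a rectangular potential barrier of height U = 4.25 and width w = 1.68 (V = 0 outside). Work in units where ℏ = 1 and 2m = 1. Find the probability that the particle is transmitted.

T = 0.0593

Since E < U the interior solution is evanescent with decay constant κ = √(2m(U − E))/ℏ = 1.217.
κw = 2.044, sinh(κw) = 3.795.
The exact tunnelling result is T⁻¹ = 1 + U² sinh²(κw) / [4E(U − E)] = 16.87, so T = 0.0593.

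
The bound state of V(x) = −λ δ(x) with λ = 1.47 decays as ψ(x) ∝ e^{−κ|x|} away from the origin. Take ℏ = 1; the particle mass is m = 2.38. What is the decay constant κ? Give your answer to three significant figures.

Integrating the TISE across x = 0 gives the cusp condition ψ'(0⁺) − ψ'(0⁻) = −(2mλ/ℏ²)ψ(0).
With ψ ∝ e^{−κ|x|} this yields −2κ = −2mλ/ℏ², so κ = mλ/ℏ² = 3.499.

κ = 3.50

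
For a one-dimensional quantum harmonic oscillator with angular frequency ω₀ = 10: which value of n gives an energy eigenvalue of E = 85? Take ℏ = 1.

n = 8

E_n = ℏω₀(n + ½) ⇒ n = E/(ℏω₀) − ½ = 85/10 − 0.5 = 8.000 → n = 8.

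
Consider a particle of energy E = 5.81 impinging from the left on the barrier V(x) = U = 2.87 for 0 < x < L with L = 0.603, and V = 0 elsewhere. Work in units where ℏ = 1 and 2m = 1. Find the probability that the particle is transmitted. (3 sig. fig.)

Above the barrier the interior wavenumber is k₂ = √(2m(E − U))/ℏ = 1.715, giving phase k₂L = 1.034.
Matching at both interfaces gives T⁻¹ = 1 + U² sin²(k₂L) / [4E(E − U)] = 1.089, hence T = 0.918.

T = 0.918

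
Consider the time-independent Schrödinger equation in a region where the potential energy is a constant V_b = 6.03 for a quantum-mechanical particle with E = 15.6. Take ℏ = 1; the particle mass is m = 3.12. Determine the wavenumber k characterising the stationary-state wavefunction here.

With E > V_b the solution is oscillatory, ψ ∝ e^{±ikx} with k = √(2m(E − V_b))/ℏ.
k = √(2 × 3.12 × 9.57) = 7.728.

k = 7.73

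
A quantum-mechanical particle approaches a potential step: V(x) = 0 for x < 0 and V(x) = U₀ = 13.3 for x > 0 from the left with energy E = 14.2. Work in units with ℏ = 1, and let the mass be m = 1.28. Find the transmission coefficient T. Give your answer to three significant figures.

On each side the TISE gives plane waves with k = √(2m(E − V))/ℏ: k₁ = √(2·1.28·14.2) = 6.029, k₂ = √(2·1.28·0.9) = 1.518.
Continuity of ψ and ψ′ at the step yields the reflection amplitude r = (k₁ − k₂)/(k₁ + k₂) = 0.5978; thus R = |r|² = 0.3573, T = 0.6427.

T = 0.643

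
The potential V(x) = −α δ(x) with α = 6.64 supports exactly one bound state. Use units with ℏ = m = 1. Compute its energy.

For x ≠ 0 the bound state is ψ ∝ e^{−κ|x|}; integrating the TISE across the delta gives the cusp condition 2κ = 2mα/ℏ², so κ = 6.640.
Then E = −ℏ²κ²/(2m) = −mα²/(2ℏ²) = -22.04.

E = -22.0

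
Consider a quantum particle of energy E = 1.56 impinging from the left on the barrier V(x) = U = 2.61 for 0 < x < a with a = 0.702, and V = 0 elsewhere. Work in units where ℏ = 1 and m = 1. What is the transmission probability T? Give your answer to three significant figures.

T = 0.400

E < U: inside the barrier ψ ∝ e^{±κx} with κ = √(2m(U − E))/ℏ = 1.449.
κa = 1.017, sinh(κa) = 1.202.
Matching ψ, ψ′ at both faces gives T = [1 + U² sinh²(κa) / (4E(U − E))]⁻¹ = 1/2.502 = 0.400.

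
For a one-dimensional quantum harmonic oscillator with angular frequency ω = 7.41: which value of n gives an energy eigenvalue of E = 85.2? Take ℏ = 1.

E_n = ℏω(n + ½) ⇒ n = E/(ℏω) − ½ = 85.2/7.41 − 0.5 = 10.998 → n = 11.

n = 11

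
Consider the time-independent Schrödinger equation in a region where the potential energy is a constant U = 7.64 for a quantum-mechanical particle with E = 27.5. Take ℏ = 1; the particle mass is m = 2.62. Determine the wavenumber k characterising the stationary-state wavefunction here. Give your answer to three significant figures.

k = 10.2

With E > U the solution is oscillatory, ψ ∝ e^{±ikx} with k = √(2m(E − U))/ℏ.
k = √(2 × 2.62 × 19.86) = 10.20.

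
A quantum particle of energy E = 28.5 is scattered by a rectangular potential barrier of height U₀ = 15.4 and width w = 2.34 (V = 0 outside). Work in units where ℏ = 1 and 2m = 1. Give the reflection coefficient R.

R = 0.0957

E > U₀: inside the barrier k₂ = √(2m(E − U₀))/ℏ = 3.619, k₂w = 8.469.
T = [1 + U₀² sin²(k₂w) / (4E(E − U₀))]⁻¹ = 1/1.106 = 0.904.
R = 1 − T = 0.0957.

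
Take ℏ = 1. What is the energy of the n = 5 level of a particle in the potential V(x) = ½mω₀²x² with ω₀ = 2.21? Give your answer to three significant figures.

E = 12.2

The oscillator eigenvalues are E_n = ℏω₀(n + ½), so E_5 = 2.21 × 5.5 = 12.16.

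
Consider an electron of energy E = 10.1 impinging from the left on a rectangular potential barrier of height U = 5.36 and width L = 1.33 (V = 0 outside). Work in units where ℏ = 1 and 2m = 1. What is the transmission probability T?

Above the barrier the interior wavenumber is k₂ = √(2m(E − U))/ℏ = 2.177, giving phase k₂L = 2.896.
Matching at both interfaces gives T⁻¹ = 1 + U² sin²(k₂L) / [4E(E − U)] = 1.009, hence T = 0.991.

T = 0.991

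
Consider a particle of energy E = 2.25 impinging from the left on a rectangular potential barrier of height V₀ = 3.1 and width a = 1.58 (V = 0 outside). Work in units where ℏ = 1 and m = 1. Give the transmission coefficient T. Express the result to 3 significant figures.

Since E < V₀ the interior solution is evanescent with decay constant κ = √(2m(V₀ − E))/ℏ = 1.304.
κa = 2.060, sinh(κa) = 3.860.
Matching ψ, ψ′ at both faces gives T = [1 + V₀² sinh²(κa) / (4E(V₀ − E))]⁻¹ = 1/19.71 = 0.0507.

T = 0.0507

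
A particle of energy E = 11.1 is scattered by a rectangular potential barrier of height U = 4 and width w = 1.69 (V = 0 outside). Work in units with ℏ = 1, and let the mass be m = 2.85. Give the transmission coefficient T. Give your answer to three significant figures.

T = 0.954

Above the barrier the interior wavenumber is k₂ = √(2m(E − U))/ℏ = 6.362, giving phase k₂w = 10.75.
T = [1 + U² sin²(k₂w) / (4E(E − U))]⁻¹ = 1/1.048 = 0.954.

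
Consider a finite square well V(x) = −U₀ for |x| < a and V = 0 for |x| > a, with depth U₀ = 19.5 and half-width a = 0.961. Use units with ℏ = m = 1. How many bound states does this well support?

N = 4

The dimensionless depth is z₀ = a√(2mU₀)/ℏ = 0.961 × √(39.00) = 6.001.
A new bound state (alternating even/odd) appears each time z₀ passes a multiple of π/2, so N = ⌊2z₀/π⌋ + 1 = ⌊3.821⌋ + 1 = 4.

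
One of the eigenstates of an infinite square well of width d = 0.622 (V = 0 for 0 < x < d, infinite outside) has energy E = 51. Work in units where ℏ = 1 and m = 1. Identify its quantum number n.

n = 2

For an infinite well E_n = n²π²ℏ²/(2md²), so n = (d/πℏ)√(2mE).
n = (0.622/π) × √(2 × 1 × 51) = 2.000 → n = 2.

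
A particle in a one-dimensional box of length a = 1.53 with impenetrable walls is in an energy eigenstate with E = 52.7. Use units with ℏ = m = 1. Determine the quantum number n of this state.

From E_n = n²π²ℏ²/(2ma²) invert to n = √(2ma²E)/(πℏ).
n = (1.53/π) × √(2 × 1 × 52.7) = 5.000 → n = 5.

n = 5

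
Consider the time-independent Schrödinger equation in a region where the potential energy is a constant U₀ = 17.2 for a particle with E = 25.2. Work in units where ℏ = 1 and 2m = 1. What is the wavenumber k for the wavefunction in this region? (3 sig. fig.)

k = 2.83

With E > U₀ the solution is oscillatory, ψ ∝ e^{±ikx} with k = √(2m(E − U₀))/ℏ.
k = √(2 × 0.5 × 8) = 2.828.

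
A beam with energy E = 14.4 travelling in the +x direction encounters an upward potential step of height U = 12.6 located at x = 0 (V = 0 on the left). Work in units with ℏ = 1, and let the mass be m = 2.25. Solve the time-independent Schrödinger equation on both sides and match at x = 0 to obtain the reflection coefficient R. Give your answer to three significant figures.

The wavenumbers are k₁ = √(2mE)/ℏ = 8.050 on the left and k₂ = √(2m(E − U))/ℏ = 2.846 on the right.
Continuity of ψ and ψ′ at the step yields the reflection amplitude r = (k₁ − k₂)/(k₁ + k₂) = 0.4776; thus R = |r|² = 0.2281, T = 0.7719.

R = 0.228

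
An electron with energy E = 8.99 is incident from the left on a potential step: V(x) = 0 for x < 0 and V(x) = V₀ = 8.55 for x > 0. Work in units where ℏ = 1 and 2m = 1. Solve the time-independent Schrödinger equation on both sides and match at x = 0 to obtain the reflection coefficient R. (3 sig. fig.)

R = 0.407

The wavenumbers are k₁ = √(2mE)/ℏ = 2.998 on the left and k₂ = √(2m(E − V₀))/ℏ = 0.6633 on the right.
Matching ψ and ψ′ at x = 0 gives r = (k₁ − k₂)/(k₁ + k₂), so R = r² = 0.4067 and T = 1 − R = 0.5933.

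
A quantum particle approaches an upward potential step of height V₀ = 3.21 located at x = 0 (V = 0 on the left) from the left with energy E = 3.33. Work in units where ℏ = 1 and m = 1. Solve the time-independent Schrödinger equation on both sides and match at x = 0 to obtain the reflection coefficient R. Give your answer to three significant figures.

R = 0.464

The wavenumbers are k₁ = √(2mE)/ℏ = 2.581 on the left and k₂ = √(2m(E − V₀))/ℏ = 0.4899 on the right.
Continuity of ψ and ψ′ at the step yields the reflection amplitude r = (k₁ − k₂)/(k₁ + k₂) = 0.6809; thus R = |r|² = 0.4636, T = 0.5364.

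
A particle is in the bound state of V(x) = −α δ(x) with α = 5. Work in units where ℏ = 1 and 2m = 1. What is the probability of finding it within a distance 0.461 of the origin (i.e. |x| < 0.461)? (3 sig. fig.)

P = 0.900

The normalised bound state is ψ = √κ e^{−κ|x|} with κ = mα/ℏ² = 2.500.
P(|x| < d) = ∫_{−d}^{d} κ e^{−2κ|x|} dx = 1 − e^{−2κd} = 1 − e^{−2.305} = 0.9002.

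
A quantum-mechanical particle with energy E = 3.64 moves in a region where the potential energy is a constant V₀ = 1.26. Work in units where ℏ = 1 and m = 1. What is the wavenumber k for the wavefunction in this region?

With E > V₀ the solution is oscillatory, ψ ∝ e^{±ikx} with k = √(2m(E − V₀))/ℏ.
k = √(2 × 1 × 2.38) = 2.182.

k = 2.18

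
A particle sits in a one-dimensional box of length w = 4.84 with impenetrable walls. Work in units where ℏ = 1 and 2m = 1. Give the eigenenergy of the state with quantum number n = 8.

The infinite-well eigenfunctions ψ_n = √(2/w) sin(nπx/w) vanish at both walls, giving E_n = n²π²ℏ²/(2mw²).
E_8 = 8² × π² / (2 × 0.5 × 4.84²) = 26.96.

E = 27.0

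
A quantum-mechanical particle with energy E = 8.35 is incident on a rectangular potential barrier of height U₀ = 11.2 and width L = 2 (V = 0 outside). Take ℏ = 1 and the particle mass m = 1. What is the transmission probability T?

T = 0.000216

E < U₀: inside the barrier ψ ∝ e^{±κx} with κ = √(2m(U₀ − E))/ℏ = 2.387.
κL = 4.775, sinh(κL) = 59.25.
Matching ψ, ψ′ at both faces gives T = [1 + U₀² sinh²(κL) / (4E(U₀ − E))]⁻¹ = 1/4627 = 0.000216.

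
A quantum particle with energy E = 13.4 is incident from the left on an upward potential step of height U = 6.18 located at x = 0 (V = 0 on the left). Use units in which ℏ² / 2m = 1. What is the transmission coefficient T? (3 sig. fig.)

On each side the TISE gives plane waves with k = √(2m(E − V))/ℏ: k₁ = √(2·½·13.4) = 3.661, k₂ = √(2·½·7.22) = 2.687.
Continuity of ψ and ψ′ at the step yields the reflection amplitude r = (k₁ − k₂)/(k₁ + k₂) = 0.1534; thus R = |r|² = 0.02353, T = 0.9765.

T = 0.976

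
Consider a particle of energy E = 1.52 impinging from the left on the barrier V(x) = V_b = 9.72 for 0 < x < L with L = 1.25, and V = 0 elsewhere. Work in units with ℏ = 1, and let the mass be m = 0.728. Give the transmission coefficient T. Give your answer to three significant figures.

T = 0.000374

E < V_b: inside the barrier ψ ∝ e^{±κx} with κ = √(2m(V_b − E))/ℏ = 3.455.
κL = 4.319, sinh(κL) = 37.56.
The exact tunnelling result is T⁻¹ = 1 + V_b² sinh²(κL) / [4E(V_b − E)] = 2674, so T = 0.000374.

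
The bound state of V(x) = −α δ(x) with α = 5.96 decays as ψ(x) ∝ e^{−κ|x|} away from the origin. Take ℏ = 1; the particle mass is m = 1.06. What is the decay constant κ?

Integrating the TISE across x = 0 gives the cusp condition ψ'(0⁺) − ψ'(0⁻) = −(2mα/ℏ²)ψ(0).
With ψ ∝ e^{−κ|x|} this yields −2κ = −2mα/ℏ², so κ = mα/ℏ² = 6.318.

κ = 6.32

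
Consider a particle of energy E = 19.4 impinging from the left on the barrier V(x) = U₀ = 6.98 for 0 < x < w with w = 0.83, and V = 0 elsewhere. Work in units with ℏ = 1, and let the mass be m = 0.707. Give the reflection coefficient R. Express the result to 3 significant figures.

R = 0.00549

Above the barrier the interior wavenumber is k₂ = √(2m(E − U₀))/ℏ = 4.191, giving phase k₂w = 3.478.
Matching at both interfaces gives T⁻¹ = 1 + U₀² sin²(k₂w) / [4E(E − U₀)] = 1.006, hence T = 0.995.
R = 1 − T = 0.00549.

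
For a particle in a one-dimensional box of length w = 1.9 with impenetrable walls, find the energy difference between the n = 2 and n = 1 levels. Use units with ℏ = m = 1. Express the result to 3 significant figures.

ΔE = 4.10

E_n = n²π²ℏ²/(2mw²), so ΔE = (2² − 1²) π²ℏ²/(2mw²).
ΔE = 3 × π² / (2 × 1 × 1.9²) = 4.101.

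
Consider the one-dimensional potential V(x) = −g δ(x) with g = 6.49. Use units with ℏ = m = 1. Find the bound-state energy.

E = -21.1

For x ≠ 0 the bound state is ψ ∝ e^{−κ|x|}; integrating the TISE across the delta gives the cusp condition 2κ = 2mg/ℏ², so κ = 6.490.
Then E = −ℏ²κ²/(2m) = −mg²/(2ℏ²) = -21.06.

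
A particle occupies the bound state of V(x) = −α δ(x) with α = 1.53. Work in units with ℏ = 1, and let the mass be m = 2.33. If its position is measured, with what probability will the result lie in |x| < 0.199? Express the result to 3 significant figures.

The normalised bound state is ψ = √κ e^{−κ|x|} with κ = mα/ℏ² = 3.565.
P(|x| < d) = ∫_{−d}^{d} κ e^{−2κ|x|} dx = 1 − e^{−2κd} = 1 − e^{−1.419} = 0.7580.

P = 0.758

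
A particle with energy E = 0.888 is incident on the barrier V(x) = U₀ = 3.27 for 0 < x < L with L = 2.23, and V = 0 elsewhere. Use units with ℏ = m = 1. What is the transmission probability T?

T = 0.000187

Since E < U₀ the interior solution is evanescent with decay constant κ = √(2m(U₀ − E))/ℏ = 2.183.
κL = 4.867, sinh(κL) = 64.98.
Matching ψ, ψ′ at both faces gives T = [1 + U₀² sinh²(κL) / (4E(U₀ − E))]⁻¹ = 1/5338 = 0.000187.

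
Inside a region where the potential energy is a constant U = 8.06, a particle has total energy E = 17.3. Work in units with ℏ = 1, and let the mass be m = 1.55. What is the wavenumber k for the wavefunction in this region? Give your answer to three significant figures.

With E > U the solution is oscillatory, ψ ∝ e^{±ikx} with k = √(2m(E − U))/ℏ.
k = √(2 × 1.55 × 9.24) = 5.352.

k = 5.35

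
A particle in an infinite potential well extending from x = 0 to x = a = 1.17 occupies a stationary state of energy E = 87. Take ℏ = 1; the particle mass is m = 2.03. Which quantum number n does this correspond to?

n = 7

For an infinite well E_n = n²π²ℏ²/(2ma²), so n = (a/πℏ)√(2mE).
n = (1.17/π) × √(2 × 2.03 × 87) = 6.999 → n = 7.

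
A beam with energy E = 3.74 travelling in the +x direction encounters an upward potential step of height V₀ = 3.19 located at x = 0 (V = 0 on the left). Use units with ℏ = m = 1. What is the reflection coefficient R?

On each side the TISE gives plane waves with k = √(2m(E − V))/ℏ: k₁ = √(2·1·3.74) = 2.735, k₂ = √(2·1·0.55) = 1.049.
Continuity of ψ and ψ′ at the step yields the reflection amplitude r = (k₁ − k₂)/(k₁ + k₂) = 0.4456; thus R = |r|² = 0.1986, T = 0.8014.

R = 0.199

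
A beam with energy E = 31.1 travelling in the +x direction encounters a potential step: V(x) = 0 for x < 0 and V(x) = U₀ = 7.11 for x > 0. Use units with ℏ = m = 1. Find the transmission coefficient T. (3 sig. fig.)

T = 0.996

On each side the TISE gives plane waves with k = √(2m(E − V))/ℏ: k₁ = √(2·1·31.1) = 7.887, k₂ = √(2·1·23.99) = 6.927.
Continuity of ψ and ψ′ at the step yields the reflection amplitude r = (k₁ − k₂)/(k₁ + k₂) = 0.06480; thus R = |r|² = 0.004199, T = 0.9958.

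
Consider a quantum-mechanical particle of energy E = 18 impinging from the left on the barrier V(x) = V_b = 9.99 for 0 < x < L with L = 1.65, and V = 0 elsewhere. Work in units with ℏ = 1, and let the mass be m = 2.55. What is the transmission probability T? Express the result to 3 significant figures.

T = 0.877

E > V_b: inside the barrier k₂ = √(2m(E − V_b))/ℏ = 6.391, k₂L = 10.55.
T = [1 + V_b² sin²(k₂L) / (4E(E − V_b))]⁻¹ = 1/1.140 = 0.877.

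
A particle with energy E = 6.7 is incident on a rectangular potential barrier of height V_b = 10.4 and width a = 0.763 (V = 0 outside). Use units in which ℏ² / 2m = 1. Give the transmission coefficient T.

Since E < V_b the interior solution is evanescent with decay constant κ = √(2m(V_b − E))/ℏ = 1.924.
κa = 1.468, sinh(κa) = 2.054.
Matching ψ, ψ′ at both faces gives T = [1 + V_b² sinh²(κa) / (4E(V_b − E))]⁻¹ = 1/5.603 = 0.178.

T = 0.178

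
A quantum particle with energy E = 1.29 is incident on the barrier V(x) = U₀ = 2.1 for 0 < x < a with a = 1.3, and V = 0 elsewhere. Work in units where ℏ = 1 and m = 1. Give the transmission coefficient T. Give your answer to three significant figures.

T = 0.130

Since E < U₀ the interior solution is evanescent with decay constant κ = √(2m(U₀ − E))/ℏ = 1.273.
κa = 1.655, sinh(κa) = 2.520.
The exact tunnelling result is T⁻¹ = 1 + U₀² sinh²(κa) / [4E(U₀ − E)] = 7.700, so T = 0.130.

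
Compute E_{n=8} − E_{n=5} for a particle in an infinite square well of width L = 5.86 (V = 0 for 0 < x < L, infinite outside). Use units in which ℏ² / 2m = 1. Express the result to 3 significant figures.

E_n = n²π²ℏ²/(2mL²), so ΔE = (8² − 5²) π²ℏ²/(2mL²).
ΔE = 39 × π² / (2 × 0.5 × 5.86²) = 11.21.

ΔE = 11.2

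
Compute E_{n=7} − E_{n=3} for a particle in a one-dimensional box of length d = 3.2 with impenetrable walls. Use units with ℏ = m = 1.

ΔE = 19.3

E_n = n²π²ℏ²/(2md²), so ΔE = (7² − 3²) π²ℏ²/(2md²).
ΔE = 40 × π² / (2 × 1 × 3.2²) = 19.28.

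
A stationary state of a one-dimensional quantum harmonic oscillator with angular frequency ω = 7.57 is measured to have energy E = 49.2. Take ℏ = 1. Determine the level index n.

Invert E_n = (n + ½)ℏω: n = E/ℏω − ½ = 5.999, so n = 6.

n = 6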